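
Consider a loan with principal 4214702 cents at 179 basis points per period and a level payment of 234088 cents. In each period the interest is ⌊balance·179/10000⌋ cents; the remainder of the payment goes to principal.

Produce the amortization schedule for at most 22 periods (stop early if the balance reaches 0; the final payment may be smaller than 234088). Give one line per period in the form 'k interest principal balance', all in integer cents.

1. interest=⌊4214702·179/10000⌋=75443; principal=234088-75443=158645; balance=4214702-158645=4056057
2. interest=⌊4056057·179/10000⌋=72603; principal=234088-72603=161485; balance=4056057-161485=3894572
3. interest=⌊3894572·179/10000⌋=69712; principal=234088-69712=164376; balance=3894572-164376=3730196
4. interest=⌊3730196·179/10000⌋=66770; principal=234088-66770=167318; balance=3730196-167318=3562878
5. interest=⌊3562878·179/10000⌋=63775; principal=234088-63775=170313; balance=3562878-170313=3392565
6. interest=⌊3392565·179/10000⌋=60726; principal=234088-60726=173362; balance=3392565-173362=3219203
7. interest=⌊3219203·179/10000⌋=57623; principal=234088-57623=176465; balance=3219203-176465=3042738
8. interest=⌊3042738·179/10000⌋=54465; principal=234088-54465=179623; balance=3042738-179623=2863115
9. interest=⌊2863115·179/10000⌋=51249; principal=234088-51249=182839; balance=2863115-182839=2680276
10. interest=⌊2680276·179/10000⌋=47976; principal=234088-47976=186112; balance=2680276-186112=2494164
11. interest=⌊2494164·179/10000⌋=44645; principal=234088-44645=189443; balance=2494164-189443=2304721
12. interest=⌊2304721·179/10000⌋=41254; principal=234088-41254=192834; balance=2304721-192834=2111887
13. interest=⌊2111887·179/10000⌋=37802; principal=234088-37802=196286; balance=2111887-196286=1915601
14. interest=⌊1915601·179/10000⌋=34289; principal=234088-34289=199799; balance=1915601-199799=1715802
15. interest=⌊1715802·179/10000⌋=30712; principal=234088-30712=203376; balance=1715802-203376=1512426
16. interest=⌊1512426·179/10000⌋=27072; principal=234088-27072=207016; balance=1512426-207016=1305410
17. interest=⌊1305410·179/10000⌋=23366; principal=234088-23366=210722; balance=1305410-210722=1094688
18. interest=⌊1094688·179/10000⌋=19594; principal=234088-19594=214494; balance=1094688-214494=880194
19. interest=⌊880194·179/10000⌋=15755; principal=234088-15755=218333; balance=880194-218333=661861
20. interest=⌊661861·179/10000⌋=11847; principal=234088-11847=222241; balance=661861-222241=439620
21. interest=⌊439620·179/10000⌋=7869; principal=234088-7869=226219; balance=439620-226219=213401
22. interest=⌊213401·179/10000⌋=3819; principal=min(234088-3819,213401)=213401; balance=213401-213401=0

1 75443 158645 4056057
2 72603 161485 3894572
3 69712 164376 3730196
4 66770 167318 3562878
5 63775 170313 3392565
6 60726 173362 3219203
7 57623 176465 3042738
8 54465 179623 2863115
9 51249 182839 2680276
10 47976 186112 2494164
11 44645 189443 2304721
12 41254 192834 2111887
13 37802 196286 1915601
14 34289 199799 1715802
15 30712 203376 1512426
16 27072 207016 1305410
17 23366 210722 1094688
18 19594 214494 880194
19 15755 218333 661861
20 11847 222241 439620
21 7869 226219 213401
22 3819 213401 0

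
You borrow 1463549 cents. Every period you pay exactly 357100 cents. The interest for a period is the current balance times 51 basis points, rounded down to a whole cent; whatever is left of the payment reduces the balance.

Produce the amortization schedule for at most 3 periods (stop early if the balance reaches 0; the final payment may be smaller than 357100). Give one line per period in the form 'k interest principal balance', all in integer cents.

1 7464 349636 1113913
2 5680 351420 762493
3 3888 353212 409281

1. interest=⌊1463549·51/10000⌋=7464; principal=357100-7464=349636; balance=1463549-349636=1113913
2. interest=⌊1113913·51/10000⌋=5680; principal=357100-5680=351420; balance=1113913-351420=762493
3. interest=⌊762493·51/10000⌋=3888; principal=357100-3888=353212; balance=762493-353212=409281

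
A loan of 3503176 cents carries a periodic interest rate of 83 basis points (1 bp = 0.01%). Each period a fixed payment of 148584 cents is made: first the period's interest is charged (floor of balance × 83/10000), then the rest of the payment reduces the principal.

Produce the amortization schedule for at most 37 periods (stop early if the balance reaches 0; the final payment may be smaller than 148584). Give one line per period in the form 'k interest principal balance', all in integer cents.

1 29076 119508 3383668
2 28084 120500 3263168
3 27084 121500 3141668
4 26075 122509 3019159
5 25059 123525 2895634
6 24033 124551 2771083
7 22999 125585 2645498
8 21957 126627 2518871
9 20906 127678 2391193
10 19846 128738 2262455
11 18778 129806 2132649
12 17700 130884 2001765
13 16614 131970 1869795
14 15519 133065 1736730
15 14414 134170 1602560
16 13301 135283 1467277
17 12178 136406 1330871
18 11046 137538 1193333
19 9904 138680 1054653
20 8753 139831 914822
21 7593 140991 773831
22 6422 142162 631669
23 5242 143342 488327
24 4053 144531 343796
25 2853 145731 198065
26 1643 146941 51124
27 424 51124 0

1. interest=⌊3503176·83/10000⌋=29076; principal=148584-29076=119508; balance=3503176-119508=3383668
2. interest=⌊3383668·83/10000⌋=28084; principal=148584-28084=120500; balance=3383668-120500=3263168
3. interest=⌊3263168·83/10000⌋=27084; principal=148584-27084=121500; balance=3263168-121500=3141668
4. interest=⌊3141668·83/10000⌋=26075; principal=148584-26075=122509; balance=3141668-122509=3019159
5. interest=⌊3019159·83/10000⌋=25059; principal=148584-25059=123525; balance=3019159-123525=2895634
6. interest=⌊2895634·83/10000⌋=24033; principal=148584-24033=124551; balance=2895634-124551=2771083
7. interest=⌊2771083·83/10000⌋=22999; principal=148584-22999=125585; balance=2771083-125585=2645498
8. interest=⌊2645498·83/10000⌋=21957; principal=148584-21957=126627; balance=2645498-126627=2518871
9. interest=⌊2518871·83/10000⌋=20906; principal=148584-20906=127678; balance=2518871-127678=2391193
10. interest=⌊2391193·83/10000⌋=19846; principal=148584-19846=128738; balance=2391193-128738=2262455
11. interest=⌊2262455·83/10000⌋=18778; principal=148584-18778=129806; balance=2262455-129806=2132649
12. interest=⌊2132649·83/10000⌋=17700; principal=148584-17700=130884; balance=2132649-130884=2001765
13. interest=⌊2001765·83/10000⌋=16614; principal=148584-16614=131970; balance=2001765-131970=1869795
14. interest=⌊1869795·83/10000⌋=15519; principal=148584-15519=133065; balance=1869795-133065=1736730
15. interest=⌊1736730·83/10000⌋=14414; principal=148584-14414=134170; balance=1736730-134170=1602560
16. interest=⌊1602560·83/10000⌋=13301; principal=148584-13301=135283; balance=1602560-135283=1467277
17. interest=⌊1467277·83/10000⌋=12178; principal=148584-12178=136406; balance=1467277-136406=1330871
18. interest=⌊1330871·83/10000⌋=11046; principal=148584-11046=137538; balance=1330871-137538=1193333
19. interest=⌊1193333·83/10000⌋=9904; principal=148584-9904=138680; balance=1193333-138680=1054653
20. interest=⌊1054653·83/10000⌋=8753; principal=148584-8753=139831; balance=1054653-139831=914822
21. interest=⌊914822·83/10000⌋=7593; principal=148584-7593=140991; balance=914822-140991=773831
22. interest=⌊773831·83/10000⌋=6422; principal=148584-6422=142162; balance=773831-142162=631669
23. interest=⌊631669·83/10000⌋=5242; principal=148584-5242=143342; balance=631669-143342=488327
24. interest=⌊488327·83/10000⌋=4053; principal=148584-4053=144531; balance=488327-144531=343796
25. interest=⌊343796·83/10000⌋=2853; principal=148584-2853=145731; balance=343796-145731=198065
26. interest=⌊198065·83/10000⌋=1643; principal=148584-1643=146941; balance=198065-146941=51124
27. interest=⌊51124·83/10000⌋=424; principal=min(148584-424,51124)=51124; balance=51124-51124=0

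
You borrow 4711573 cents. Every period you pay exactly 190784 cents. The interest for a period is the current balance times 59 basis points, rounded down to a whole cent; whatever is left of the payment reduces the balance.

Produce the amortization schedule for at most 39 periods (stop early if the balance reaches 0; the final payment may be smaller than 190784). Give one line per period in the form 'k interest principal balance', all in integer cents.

1. interest=⌊4711573·59/10000⌋=27798; principal=190784-27798=162986; balance=4711573-162986=4548587
2. interest=⌊4548587·59/10000⌋=26836; principal=190784-26836=163948; balance=4548587-163948=4384639
3. interest=⌊4384639·59/10000⌋=25869; principal=190784-25869=164915; balance=4384639-164915=4219724
4. interest=⌊4219724·59/10000⌋=24896; principal=190784-24896=165888; balance=4219724-165888=4053836
5. interest=⌊4053836·59/10000⌋=23917; principal=190784-23917=166867; balance=4053836-166867=3886969
6. interest=⌊3886969·59/10000⌋=22933; principal=190784-22933=167851; balance=3886969-167851=3719118
7. interest=⌊3719118·59/10000⌋=21942; principal=190784-21942=168842; balance=3719118-168842=3550276
8. interest=⌊3550276·59/10000⌋=20946; principal=190784-20946=169838; balance=3550276-169838=3380438
9. interest=⌊3380438·59/10000⌋=19944; principal=190784-19944=170840; balance=3380438-170840=3209598
10. interest=⌊3209598·59/10000⌋=18936; principal=190784-18936=171848; balance=3209598-171848=3037750
11. interest=⌊3037750·59/10000⌋=17922; principal=190784-17922=172862; balance=3037750-172862=2864888
12. interest=⌊2864888·59/10000⌋=16902; principal=190784-16902=173882; balance=2864888-173882=2691006
13. interest=⌊2691006·59/10000⌋=15876; principal=190784-15876=174908; balance=2691006-174908=2516098
14. interest=⌊2516098·59/10000⌋=14844; principal=190784-14844=175940; balance=2516098-175940=2340158
15. interest=⌊2340158·59/10000⌋=13806; principal=190784-13806=176978; balance=2340158-176978=2163180
16. interest=⌊2163180·59/10000⌋=12762; principal=190784-12762=178022; balance=2163180-178022=1985158
17. interest=⌊1985158·59/10000⌋=11712; principal=190784-11712=179072; balance=1985158-179072=1806086
18. interest=⌊1806086·59/10000⌋=10655; principal=190784-10655=180129; balance=1806086-180129=1625957
19. interest=⌊1625957·59/10000⌋=9593; principal=190784-9593=181191; balance=1625957-181191=1444766
20. interest=⌊1444766·59/10000⌋=8524; principal=190784-8524=182260; balance=1444766-182260=1262506
21. interest=⌊1262506·59/10000⌋=7448; principal=190784-7448=183336; balance=1262506-183336=1079170
22. interest=⌊1079170·59/10000⌋=6367; principal=190784-6367=184417; balance=1079170-184417=894753
23. interest=⌊894753·59/10000⌋=5279; principal=190784-5279=185505; balance=894753-185505=709248
24. interest=⌊709248·59/10000⌋=4184; principal=190784-4184=186600; balance=709248-186600=522648
25. interest=⌊522648·59/10000⌋=3083; principal=190784-3083=187701; balance=522648-187701=334947
26. interest=⌊334947·59/10000⌋=1976; principal=190784-1976=188808; balance=334947-188808=146139
27. interest=⌊146139·59/10000⌋=862; principal=min(190784-862,146139)=146139; balance=146139-146139=0

1 27798 162986 4548587
2 26836 163948 4384639
3 25869 164915 4219724
4 24896 165888 4053836
5 23917 166867 3886969
6 22933 167851 3719118
7 21942 168842 3550276
8 20946 169838 3380438
9 19944 170840 3209598
10 18936 171848 3037750
11 17922 172862 2864888
12 16902 173882 2691006
13 15876 174908 2516098
14 14844 175940 2340158
15 13806 176978 2163180
16 12762 178022 1985158
17 11712 179072 1806086
18 10655 180129 1625957
19 9593 181191 1444766
20 8524 182260 1262506
21 7448 183336 1079170
22 6367 184417 894753
23 5279 185505 709248
24 4184 186600 522648
25 3083 187701 334947
26 1976 188808 146139
27 862 146139 0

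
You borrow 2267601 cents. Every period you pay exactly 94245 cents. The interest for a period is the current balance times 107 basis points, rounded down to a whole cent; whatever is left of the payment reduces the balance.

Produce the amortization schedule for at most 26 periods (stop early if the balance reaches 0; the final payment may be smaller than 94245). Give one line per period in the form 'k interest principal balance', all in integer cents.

1 24263 69982 2197619
2 23514 70731 2126888
3 22757 71488 2055400
4 21992 72253 1983147
5 21219 73026 1910121
6 20438 73807 1836314
7 19648 74597 1761717
8 18850 75395 1686322
9 18043 76202 1610120
10 17228 77017 1533103
11 16404 77841 1455262
12 15571 78674 1376588
13 14729 79516 1297072
14 13878 80367 1216705
15 13018 81227 1135478
16 12149 82096 1053382
17 11271 82974 970408
18 10383 83862 886546
19 9486 84759 801787
20 8579 85666 716121
21 7662 86583 629538
22 6736 87509 542029
23 5799 88446 453583
24 4853 89392 364191
25 3896 90349 273842
26 2930 91315 182527

1. interest=⌊2267601·107/10000⌋=24263; principal=94245-24263=69982; balance=2267601-69982=2197619
2. interest=⌊2197619·107/10000⌋=23514; principal=94245-23514=70731; balance=2197619-70731=2126888
3. interest=⌊2126888·107/10000⌋=22757; principal=94245-22757=71488; balance=2126888-71488=2055400
4. interest=⌊2055400·107/10000⌋=21992; principal=94245-21992=72253; balance=2055400-72253=1983147
5. interest=⌊1983147·107/10000⌋=21219; principal=94245-21219=73026; balance=1983147-73026=1910121
6. interest=⌊1910121·107/10000⌋=20438; principal=94245-20438=73807; balance=1910121-73807=1836314
7. interest=⌊1836314·107/10000⌋=19648; principal=94245-19648=74597; balance=1836314-74597=1761717
8. interest=⌊1761717·107/10000⌋=18850; principal=94245-18850=75395; balance=1761717-75395=1686322
9. interest=⌊1686322·107/10000⌋=18043; principal=94245-18043=76202; balance=1686322-76202=1610120
10. interest=⌊1610120·107/10000⌋=17228; principal=94245-17228=77017; balance=1610120-77017=1533103
11. interest=⌊1533103·107/10000⌋=16404; principal=94245-16404=77841; balance=1533103-77841=1455262
12. interest=⌊1455262·107/10000⌋=15571; principal=94245-15571=78674; balance=1455262-78674=1376588
13. interest=⌊1376588·107/10000⌋=14729; principal=94245-14729=79516; balance=1376588-79516=1297072
14. interest=⌊1297072·107/10000⌋=13878; principal=94245-13878=80367; balance=1297072-80367=1216705
15. interest=⌊1216705·107/10000⌋=13018; principal=94245-13018=81227; balance=1216705-81227=1135478
16. interest=⌊1135478·107/10000⌋=12149; principal=94245-12149=82096; balance=1135478-82096=1053382
17. interest=⌊1053382·107/10000⌋=11271; principal=94245-11271=82974; balance=1053382-82974=970408
18. interest=⌊970408·107/10000⌋=10383; principal=94245-10383=83862; balance=970408-83862=886546
19. interest=⌊886546·107/10000⌋=9486; principal=94245-9486=84759; balance=886546-84759=801787
20. interest=⌊801787·107/10000⌋=8579; principal=94245-8579=85666; balance=801787-85666=716121
21. interest=⌊716121·107/10000⌋=7662; principal=94245-7662=86583; balance=716121-86583=629538
22. interest=⌊629538·107/10000⌋=6736; principal=94245-6736=87509; balance=629538-87509=542029
23. interest=⌊542029·107/10000⌋=5799; principal=94245-5799=88446; balance=542029-88446=453583
24. interest=⌊453583·107/10000⌋=4853; principal=94245-4853=89392; balance=453583-89392=364191
25. interest=⌊364191·107/10000⌋=3896; principal=94245-3896=90349; balance=364191-90349=273842
26. interest=⌊273842·107/10000⌋=2930; principal=94245-2930=91315; balance=273842-91315=182527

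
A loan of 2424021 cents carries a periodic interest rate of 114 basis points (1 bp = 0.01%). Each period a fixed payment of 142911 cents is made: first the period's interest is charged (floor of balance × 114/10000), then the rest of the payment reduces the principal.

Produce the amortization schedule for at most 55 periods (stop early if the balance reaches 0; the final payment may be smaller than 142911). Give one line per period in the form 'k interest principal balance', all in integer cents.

1 27633 115278 2308743
2 26319 116592 2192151
3 24990 117921 2074230
4 23646 119265 1954965
5 22286 120625 1834340
6 20911 122000 1712340
7 19520 123391 1588949
8 18114 124797 1464152
9 16691 126220 1337932
10 15252 127659 1210273
11 13797 129114 1081159
12 12325 130586 950573
13 10836 132075 818498
14 9330 133581 684917
15 7808 135103 549814
16 6267 136644 413170
17 4710 138201 274969
18 3134 139777 135192
19 1541 135192 0

1. interest=⌊2424021·114/10000⌋=27633; principal=142911-27633=115278; balance=2424021-115278=2308743
2. interest=⌊2308743·114/10000⌋=26319; principal=142911-26319=116592; balance=2308743-116592=2192151
3. interest=⌊2192151·114/10000⌋=24990; principal=142911-24990=117921; balance=2192151-117921=2074230
4. interest=⌊2074230·114/10000⌋=23646; principal=142911-23646=119265; balance=2074230-119265=1954965
5. interest=⌊1954965·114/10000⌋=22286; principal=142911-22286=120625; balance=1954965-120625=1834340
6. interest=⌊1834340·114/10000⌋=20911; principal=142911-20911=122000; balance=1834340-122000=1712340
7. interest=⌊1712340·114/10000⌋=19520; principal=142911-19520=123391; balance=1712340-123391=1588949
8. interest=⌊1588949·114/10000⌋=18114; principal=142911-18114=124797; balance=1588949-124797=1464152
9. interest=⌊1464152·114/10000⌋=16691; principal=142911-16691=126220; balance=1464152-126220=1337932
10. interest=⌊1337932·114/10000⌋=15252; principal=142911-15252=127659; balance=1337932-127659=1210273
11. interest=⌊1210273·114/10000⌋=13797; principal=142911-13797=129114; balance=1210273-129114=1081159
12. interest=⌊1081159·114/10000⌋=12325; principal=142911-12325=130586; balance=1081159-130586=950573
13. interest=⌊950573·114/10000⌋=10836; principal=142911-10836=132075; balance=950573-132075=818498
14. interest=⌊818498·114/10000⌋=9330; principal=142911-9330=133581; balance=818498-133581=684917
15. interest=⌊684917·114/10000⌋=7808; principal=142911-7808=135103; balance=684917-135103=549814
16. interest=⌊549814·114/10000⌋=6267; principal=142911-6267=136644; balance=549814-136644=413170
17. interest=⌊413170·114/10000⌋=4710; principal=142911-4710=138201; balance=413170-138201=274969
18. interest=⌊274969·114/10000⌋=3134; principal=142911-3134=139777; balance=274969-139777=135192
19. interest=⌊135192·114/10000⌋=1541; principal=min(142911-1541,135192)=135192; balance=135192-135192=0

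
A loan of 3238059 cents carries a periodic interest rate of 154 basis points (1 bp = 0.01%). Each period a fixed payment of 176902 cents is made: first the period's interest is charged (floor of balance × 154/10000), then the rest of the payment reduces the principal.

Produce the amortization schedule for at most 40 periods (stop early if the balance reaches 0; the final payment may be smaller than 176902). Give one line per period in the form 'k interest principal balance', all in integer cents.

1. interest=⌊3238059·154/10000⌋=49866; principal=176902-49866=127036; balance=3238059-127036=3111023
2. interest=⌊3111023·154/10000⌋=47909; principal=176902-47909=128993; balance=3111023-128993=2982030
3. interest=⌊2982030·154/10000⌋=45923; principal=176902-45923=130979; balance=2982030-130979=2851051
4. interest=⌊2851051·154/10000⌋=43906; principal=176902-43906=132996; balance=2851051-132996=2718055
5. interest=⌊2718055·154/10000⌋=41858; principal=176902-41858=135044; balance=2718055-135044=2583011
6. interest=⌊2583011·154/10000⌋=39778; principal=176902-39778=137124; balance=2583011-137124=2445887
7. interest=⌊2445887·154/10000⌋=37666; principal=176902-37666=139236; balance=2445887-139236=2306651
8. interest=⌊2306651·154/10000⌋=35522; principal=176902-35522=141380; balance=2306651-141380=2165271
9. interest=⌊2165271·154/10000⌋=33345; principal=176902-33345=143557; balance=2165271-143557=2021714
10. interest=⌊2021714·154/10000⌋=31134; principal=176902-31134=145768; balance=2021714-145768=1875946
11. interest=⌊1875946·154/10000⌋=28889; principal=176902-28889=148013; balance=1875946-148013=1727933
12. interest=⌊1727933·154/10000⌋=26610; principal=176902-26610=150292; balance=1727933-150292=1577641
13. interest=⌊1577641·154/10000⌋=24295; principal=176902-24295=152607; balance=1577641-152607=1425034
14. interest=⌊1425034·154/10000⌋=21945; principal=176902-21945=154957; balance=1425034-154957=1270077
15. interest=⌊1270077·154/10000⌋=19559; principal=176902-19559=157343; balance=1270077-157343=1112734
16. interest=⌊1112734·154/10000⌋=17136; principal=176902-17136=159766; balance=1112734-159766=952968
17. interest=⌊952968·154/10000⌋=14675; principal=176902-14675=162227; balance=952968-162227=790741
18. interest=⌊790741·154/10000⌋=12177; principal=176902-12177=164725; balance=790741-164725=626016
19. interest=⌊626016·154/10000⌋=9640; principal=176902-9640=167262; balance=626016-167262=458754
20. interest=⌊458754·154/10000⌋=7064; principal=176902-7064=169838; balance=458754-169838=288916
21. interest=⌊288916·154/10000⌋=4449; principal=176902-4449=172453; balance=288916-172453=116463
22. interest=⌊116463·154/10000⌋=1793; principal=min(176902-1793,116463)=116463; balance=116463-116463=0

1 49866 127036 3111023
2 47909 128993 2982030
3 45923 130979 2851051
4 43906 132996 2718055
5 41858 135044 2583011
6 39778 137124 2445887
7 37666 139236 2306651
8 35522 141380 2165271
9 33345 143557 2021714
10 31134 145768 1875946
11 28889 148013 1727933
12 26610 150292 1577641
13 24295 152607 1425034
14 21945 154957 1270077
15 19559 157343 1112734
16 17136 159766 952968
17 14675 162227 790741
18 12177 164725 626016
19 9640 167262 458754
20 7064 169838 288916
21 4449 172453 116463
22 1793 116463 0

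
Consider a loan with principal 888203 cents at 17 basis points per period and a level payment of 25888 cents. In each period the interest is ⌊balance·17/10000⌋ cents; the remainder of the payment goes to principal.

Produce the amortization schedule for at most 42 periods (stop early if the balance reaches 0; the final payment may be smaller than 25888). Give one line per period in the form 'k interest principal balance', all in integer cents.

1. interest=⌊888203·17/10000⌋=1509; principal=25888-1509=24379; balance=888203-24379=863824
2. interest=⌊863824·17/10000⌋=1468; principal=25888-1468=24420; balance=863824-24420=839404
3. interest=⌊839404·17/10000⌋=1426; principal=25888-1426=24462; balance=839404-24462=814942
4. interest=⌊814942·17/10000⌋=1385; principal=25888-1385=24503; balance=814942-24503=790439
5. interest=⌊790439·17/10000⌋=1343; principal=25888-1343=24545; balance=790439-24545=765894
6. interest=⌊765894·17/10000⌋=1302; principal=25888-1302=24586; balance=765894-24586=741308
7. interest=⌊741308·17/10000⌋=1260; principal=25888-1260=24628; balance=741308-24628=716680
8. interest=⌊716680·17/10000⌋=1218; principal=25888-1218=24670; balance=716680-24670=692010
9. interest=⌊692010·17/10000⌋=1176; principal=25888-1176=24712; balance=692010-24712=667298
10. interest=⌊667298·17/10000⌋=1134; principal=25888-1134=24754; balance=667298-24754=642544
11. interest=⌊642544·17/10000⌋=1092; principal=25888-1092=24796; balance=642544-24796=617748
12. interest=⌊617748·17/10000⌋=1050; principal=25888-1050=24838; balance=617748-24838=592910
13. interest=⌊592910·17/10000⌋=1007; principal=25888-1007=24881; balance=592910-24881=568029
14. interest=⌊568029·17/10000⌋=965; principal=25888-965=24923; balance=568029-24923=543106
15. interest=⌊543106·17/10000⌋=923; principal=25888-923=24965; balance=543106-24965=518141
16. interest=⌊518141·17/10000⌋=880; principal=25888-880=25008; balance=518141-25008=493133
17. interest=⌊493133·17/10000⌋=838; principal=25888-838=25050; balance=493133-25050=468083
18. interest=⌊468083·17/10000⌋=795; principal=25888-795=25093; balance=468083-25093=442990
19. interest=⌊442990·17/10000⌋=753; principal=25888-753=25135; balance=442990-25135=417855
20. interest=⌊417855·17/10000⌋=710; principal=25888-710=25178; balance=417855-25178=392677
21. interest=⌊392677·17/10000⌋=667; principal=25888-667=25221; balance=392677-25221=367456
22. interest=⌊367456·17/10000⌋=624; principal=25888-624=25264; balance=367456-25264=342192
23. interest=⌊342192·17/10000⌋=581; principal=25888-581=25307; balance=342192-25307=316885
24. interest=⌊316885·17/10000⌋=538; principal=25888-538=25350; balance=316885-25350=291535
25. interest=⌊291535·17/10000⌋=495; principal=25888-495=25393; balance=291535-25393=266142
26. interest=⌊266142·17/10000⌋=452; principal=25888-452=25436; balance=266142-25436=240706
27. interest=⌊240706·17/10000⌋=409; principal=25888-409=25479; balance=240706-25479=215227
28. interest=⌊215227·17/10000⌋=365; principal=25888-365=25523; balance=215227-25523=189704
29. interest=⌊189704·17/10000⌋=322; principal=25888-322=25566; balance=189704-25566=164138
30. interest=⌊164138·17/10000⌋=279; principal=25888-279=25609; balance=164138-25609=138529
31. interest=⌊138529·17/10000⌋=235; principal=25888-235=25653; balance=138529-25653=112876
32. interest=⌊112876·17/10000⌋=191; principal=25888-191=25697; balance=112876-25697=87179
33. interest=⌊87179·17/10000⌋=148; principal=25888-148=25740; balance=87179-25740=61439
34. interest=⌊61439·17/10000⌋=104; principal=25888-104=25784; balance=61439-25784=35655
35. interest=⌊35655·17/10000⌋=60; principal=25888-60=25828; balance=35655-25828=9827
36. interest=⌊9827·17/10000⌋=16; principal=min(25888-16,9827)=9827; balance=9827-9827=0

1 1509 24379 863824
2 1468 24420 839404
3 1426 24462 814942
4 1385 24503 790439
5 1343 24545 765894
6 1302 24586 741308
7 1260 24628 716680
8 1218 24670 692010
9 1176 24712 667298
10 1134 24754 642544
11 1092 24796 617748
12 1050 24838 592910
13 1007 24881 568029
14 965 24923 543106
15 923 24965 518141
16 880 25008 493133
17 838 25050 468083
18 795 25093 442990
19 753 25135 417855
20 710 25178 392677
21 667 25221 367456
22 624 25264 342192
23 581 25307 316885
24 538 25350 291535
25 495 25393 266142
26 452 25436 240706
27 409 25479 215227
28 365 25523 189704
29 322 25566 164138
30 279 25609 138529
31 235 25653 112876
32 191 25697 87179
33 148 25740 61439
34 104 25784 35655
35 60 25828 9827
36 16 9827 0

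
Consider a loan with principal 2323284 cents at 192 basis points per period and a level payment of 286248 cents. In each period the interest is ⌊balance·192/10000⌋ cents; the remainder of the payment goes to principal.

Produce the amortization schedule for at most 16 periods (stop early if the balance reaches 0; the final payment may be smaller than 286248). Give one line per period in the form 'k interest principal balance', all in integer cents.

1. interest=⌊2323284·192/10000⌋=44607; principal=286248-44607=241641; balance=2323284-241641=2081643
2. interest=⌊2081643·192/10000⌋=39967; principal=286248-39967=246281; balance=2081643-246281=1835362
3. interest=⌊1835362·192/10000⌋=35238; principal=286248-35238=251010; balance=1835362-251010=1584352
4. interest=⌊1584352·192/10000⌋=30419; principal=286248-30419=255829; balance=1584352-255829=1328523
5. interest=⌊1328523·192/10000⌋=25507; principal=286248-25507=260741; balance=1328523-260741=1067782
6. interest=⌊1067782·192/10000⌋=20501; principal=286248-20501=265747; balance=1067782-265747=802035
7. interest=⌊802035·192/10000⌋=15399; principal=286248-15399=270849; balance=802035-270849=531186
8. interest=⌊531186·192/10000⌋=10198; principal=286248-10198=276050; balance=531186-276050=255136
9. interest=⌊255136·192/10000⌋=4898; principal=min(286248-4898,255136)=255136; balance=255136-255136=0

1 44607 241641 2081643
2 39967 246281 1835362
3 35238 251010 1584352
4 30419 255829 1328523
5 25507 260741 1067782
6 20501 265747 802035
7 15399 270849 531186
8 10198 276050 255136
9 4898 255136 0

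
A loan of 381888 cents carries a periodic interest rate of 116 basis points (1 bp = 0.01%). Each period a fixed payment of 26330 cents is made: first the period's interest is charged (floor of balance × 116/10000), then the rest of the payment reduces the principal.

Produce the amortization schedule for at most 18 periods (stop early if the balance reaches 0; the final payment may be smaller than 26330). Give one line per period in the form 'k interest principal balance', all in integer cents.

1 4429 21901 359987
2 4175 22155 337832
3 3918 22412 315420
4 3658 22672 292748
5 3395 22935 269813
6 3129 23201 246612
7 2860 23470 223142
8 2588 23742 199400
9 2313 24017 175383
10 2034 24296 151087
11 1752 24578 126509
12 1467 24863 101646
13 1179 25151 76495
14 887 25443 51052
15 592 25738 25314
16 293 25314 0

1. interest=⌊381888·116/10000⌋=4429; principal=26330-4429=21901; balance=381888-21901=359987
2. interest=⌊359987·116/10000⌋=4175; principal=26330-4175=22155; balance=359987-22155=337832
3. interest=⌊337832·116/10000⌋=3918; principal=26330-3918=22412; balance=337832-22412=315420
4. interest=⌊315420·116/10000⌋=3658; principal=26330-3658=22672; balance=315420-22672=292748
5. interest=⌊292748·116/10000⌋=3395; principal=26330-3395=22935; balance=292748-22935=269813
6. interest=⌊269813·116/10000⌋=3129; principal=26330-3129=23201; balance=269813-23201=246612
7. interest=⌊246612·116/10000⌋=2860; principal=26330-2860=23470; balance=246612-23470=223142
8. interest=⌊223142·116/10000⌋=2588; principal=26330-2588=23742; balance=223142-23742=199400
9. interest=⌊199400·116/10000⌋=2313; principal=26330-2313=24017; balance=199400-24017=175383
10. interest=⌊175383·116/10000⌋=2034; principal=26330-2034=24296; balance=175383-24296=151087
11. interest=⌊151087·116/10000⌋=1752; principal=26330-1752=24578; balance=151087-24578=126509
12. interest=⌊126509·116/10000⌋=1467; principal=26330-1467=24863; balance=126509-24863=101646
13. interest=⌊101646·116/10000⌋=1179; principal=26330-1179=25151; balance=101646-25151=76495
14. interest=⌊76495·116/10000⌋=887; principal=26330-887=25443; balance=76495-25443=51052
15. interest=⌊51052·116/10000⌋=592; principal=26330-592=25738; balance=51052-25738=25314
16. interest=⌊25314·116/10000⌋=293; principal=min(26330-293,25314)=25314; balance=25314-25314=0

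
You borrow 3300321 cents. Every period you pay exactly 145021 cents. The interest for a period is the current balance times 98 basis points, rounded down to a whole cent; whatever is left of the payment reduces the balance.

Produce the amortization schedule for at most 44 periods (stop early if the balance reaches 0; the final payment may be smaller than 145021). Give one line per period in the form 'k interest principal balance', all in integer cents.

1 32343 112678 3187643
2 31238 113783 3073860
3 30123 114898 2958962
4 28997 116024 2842938
5 27860 117161 2725777
6 26712 118309 2607468
7 25553 119468 2488000
8 24382 120639 2367361
9 23200 121821 2245540
10 22006 123015 2122525
11 20800 124221 1998304
12 19583 125438 1872866
13 18354 126667 1746199
14 17112 127909 1618290
15 15859 129162 1489128
16 14593 130428 1358700
17 13315 131706 1226994
18 12024 132997 1093997
19 10721 134300 959697
20 9405 135616 824081
21 8075 136946 687135
22 6733 138288 548847
23 5378 139643 409204
24 4010 141011 268193
25 2628 142393 125800
26 1232 125800 0

1. interest=⌊3300321·98/10000⌋=32343; principal=145021-32343=112678; balance=3300321-112678=3187643
2. interest=⌊3187643·98/10000⌋=31238; principal=145021-31238=113783; balance=3187643-113783=3073860
3. interest=⌊3073860·98/10000⌋=30123; principal=145021-30123=114898; balance=3073860-114898=2958962
4. interest=⌊2958962·98/10000⌋=28997; principal=145021-28997=116024; balance=2958962-116024=2842938
5. interest=⌊2842938·98/10000⌋=27860; principal=145021-27860=117161; balance=2842938-117161=2725777
6. interest=⌊2725777·98/10000⌋=26712; principal=145021-26712=118309; balance=2725777-118309=2607468
7. interest=⌊2607468·98/10000⌋=25553; principal=145021-25553=119468; balance=2607468-119468=2488000
8. interest=⌊2488000·98/10000⌋=24382; principal=145021-24382=120639; balance=2488000-120639=2367361
9. interest=⌊2367361·98/10000⌋=23200; principal=145021-23200=121821; balance=2367361-121821=2245540
10. interest=⌊2245540·98/10000⌋=22006; principal=145021-22006=123015; balance=2245540-123015=2122525
11. interest=⌊2122525·98/10000⌋=20800; principal=145021-20800=124221; balance=2122525-124221=1998304
12. interest=⌊1998304·98/10000⌋=19583; principal=145021-19583=125438; balance=1998304-125438=1872866
13. interest=⌊1872866·98/10000⌋=18354; principal=145021-18354=126667; balance=1872866-126667=1746199
14. interest=⌊1746199·98/10000⌋=17112; principal=145021-17112=127909; balance=1746199-127909=1618290
15. interest=⌊1618290·98/10000⌋=15859; principal=145021-15859=129162; balance=1618290-129162=1489128
16. interest=⌊1489128·98/10000⌋=14593; principal=145021-14593=130428; balance=1489128-130428=1358700
17. interest=⌊1358700·98/10000⌋=13315; principal=145021-13315=131706; balance=1358700-131706=1226994
18. interest=⌊1226994·98/10000⌋=12024; principal=145021-12024=132997; balance=1226994-132997=1093997
19. interest=⌊1093997·98/10000⌋=10721; principal=145021-10721=134300; balance=1093997-134300=959697
20. interest=⌊959697·98/10000⌋=9405; principal=145021-9405=135616; balance=959697-135616=824081
21. interest=⌊824081·98/10000⌋=8075; principal=145021-8075=136946; balance=824081-136946=687135
22. interest=⌊687135·98/10000⌋=6733; principal=145021-6733=138288; balance=687135-138288=548847
23. interest=⌊548847·98/10000⌋=5378; principal=145021-5378=139643; balance=548847-139643=409204
24. interest=⌊409204·98/10000⌋=4010; principal=145021-4010=141011; balance=409204-141011=268193
25. interest=⌊268193·98/10000⌋=2628; principal=145021-2628=142393; balance=268193-142393=125800
26. interest=⌊125800·98/10000⌋=1232; principal=min(145021-1232,125800)=125800; balance=125800-125800=0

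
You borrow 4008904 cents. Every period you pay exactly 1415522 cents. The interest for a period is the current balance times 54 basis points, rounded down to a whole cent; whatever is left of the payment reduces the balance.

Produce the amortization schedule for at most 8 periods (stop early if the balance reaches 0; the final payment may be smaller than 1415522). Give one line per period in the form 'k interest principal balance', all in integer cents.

1 21648 1393874 2615030
2 14121 1401401 1213629
3 6553 1213629 0

1. interest=⌊4008904·54/10000⌋=21648; principal=1415522-21648=1393874; balance=4008904-1393874=2615030
2. interest=⌊2615030·54/10000⌋=14121; principal=1415522-14121=1401401; balance=2615030-1401401=1213629
3. interest=⌊1213629·54/10000⌋=6553; principal=min(1415522-6553,1213629)=1213629; balance=1213629-1213629=0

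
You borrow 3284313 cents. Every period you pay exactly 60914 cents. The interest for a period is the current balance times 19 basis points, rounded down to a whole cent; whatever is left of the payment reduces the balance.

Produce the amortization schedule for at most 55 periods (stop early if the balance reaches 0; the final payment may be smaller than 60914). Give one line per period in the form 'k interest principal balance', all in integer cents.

1 6240 54674 3229639
2 6136 54778 3174861
3 6032 54882 3119979
4 5927 54987 3064992
5 5823 55091 3009901
6 5718 55196 2954705
7 5613 55301 2899404
8 5508 55406 2843998
9 5403 55511 2788487
10 5298 55616 2732871
11 5192 55722 2677149
12 5086 55828 2621321
13 4980 55934 2565387
14 4874 56040 2509347
15 4767 56147 2453200
16 4661 56253 2396947
17 4554 56360 2340587
18 4447 56467 2284120
19 4339 56575 2227545
20 4232 56682 2170863
21 4124 56790 2114073
22 4016 56898 2057175
23 3908 57006 2000169
24 3800 57114 1943055
25 3691 57223 1885832
26 3583 57331 1828501
27 3474 57440 1771061
28 3365 57549 1713512
29 3255 57659 1655853
30 3146 57768 1598085
31 3036 57878 1540207
32 2926 57988 1482219
33 2816 58098 1424121
34 2705 58209 1365912
35 2595 58319 1307593
36 2484 58430 1249163
37 2373 58541 1190622
38 2262 58652 1131970
39 2150 58764 1073206
40 2039 58875 1014331
41 1927 58987 955344
42 1815 59099 896245
43 1702 59212 837033
44 1590 59324 777709
45 1477 59437 718272
46 1364 59550 658722
47 1251 59663 599059
48 1138 59776 539283
49 1024 59890 479393
50 910 60004 419389
51 796 60118 359271
52 682 60232 299039
53 568 60346 238693
54 453 60461 178232
55 338 60576 117656

1. interest=⌊3284313·19/10000⌋=6240; principal=60914-6240=54674; balance=3284313-54674=3229639
2. interest=⌊3229639·19/10000⌋=6136; principal=60914-6136=54778; balance=3229639-54778=3174861
3. interest=⌊3174861·19/10000⌋=6032; principal=60914-6032=54882; balance=3174861-54882=3119979
4. interest=⌊3119979·19/10000⌋=5927; principal=60914-5927=54987; balance=3119979-54987=3064992
5. interest=⌊3064992·19/10000⌋=5823; principal=60914-5823=55091; balance=3064992-55091=3009901
6. interest=⌊3009901·19/10000⌋=5718; principal=60914-5718=55196; balance=3009901-55196=2954705
7. interest=⌊2954705·19/10000⌋=5613; principal=60914-5613=55301; balance=2954705-55301=2899404
8. interest=⌊2899404·19/10000⌋=5508; principal=60914-5508=55406; balance=2899404-55406=2843998
9. interest=⌊2843998·19/10000⌋=5403; principal=60914-5403=55511; balance=2843998-55511=2788487
10. interest=⌊2788487·19/10000⌋=5298; principal=60914-5298=55616; balance=2788487-55616=2732871
11. interest=⌊2732871·19/10000⌋=5192; principal=60914-5192=55722; balance=2732871-55722=2677149
12. interest=⌊2677149·19/10000⌋=5086; principal=60914-5086=55828; balance=2677149-55828=2621321
13. interest=⌊2621321·19/10000⌋=4980; principal=60914-4980=55934; balance=2621321-55934=2565387
14. interest=⌊2565387·19/10000⌋=4874; principal=60914-4874=56040; balance=2565387-56040=2509347
15. interest=⌊2509347·19/10000⌋=4767; principal=60914-4767=56147; balance=2509347-56147=2453200
16. interest=⌊2453200·19/10000⌋=4661; principal=60914-4661=56253; balance=2453200-56253=2396947
17. interest=⌊2396947·19/10000⌋=4554; principal=60914-4554=56360; balance=2396947-56360=2340587
18. interest=⌊2340587·19/10000⌋=4447; principal=60914-4447=56467; balance=2340587-56467=2284120
19. interest=⌊2284120·19/10000⌋=4339; principal=60914-4339=56575; balance=2284120-56575=2227545
20. interest=⌊2227545·19/10000⌋=4232; principal=60914-4232=56682; balance=2227545-56682=2170863
21. interest=⌊2170863·19/10000⌋=4124; principal=60914-4124=56790; balance=2170863-56790=2114073
22. interest=⌊2114073·19/10000⌋=4016; principal=60914-4016=56898; balance=2114073-56898=2057175
23. interest=⌊2057175·19/10000⌋=3908; principal=60914-3908=57006; balance=2057175-57006=2000169
24. interest=⌊2000169·19/10000⌋=3800; principal=60914-3800=57114; balance=2000169-57114=1943055
25. interest=⌊1943055·19/10000⌋=3691; principal=60914-3691=57223; balance=1943055-57223=1885832
26. interest=⌊1885832·19/10000⌋=3583; principal=60914-3583=57331; balance=1885832-57331=1828501
27. interest=⌊1828501·19/10000⌋=3474; principal=60914-3474=57440; balance=1828501-57440=1771061
28. interest=⌊1771061·19/10000⌋=3365; principal=60914-3365=57549; balance=1771061-57549=1713512
29. interest=⌊1713512·19/10000⌋=3255; principal=60914-3255=57659; balance=1713512-57659=1655853
30. interest=⌊1655853·19/10000⌋=3146; principal=60914-3146=57768; balance=1655853-57768=1598085
31. interest=⌊1598085·19/10000⌋=3036; principal=60914-3036=57878; balance=1598085-57878=1540207
32. interest=⌊1540207·19/10000⌋=2926; principal=60914-2926=57988; balance=1540207-57988=1482219
33. interest=⌊1482219·19/10000⌋=2816; principal=60914-2816=58098; balance=1482219-58098=1424121
34. interest=⌊1424121·19/10000⌋=2705; principal=60914-2705=58209; balance=1424121-58209=1365912
35. interest=⌊1365912·19/10000⌋=2595; principal=60914-2595=58319; balance=1365912-58319=1307593
36. interest=⌊1307593·19/10000⌋=2484; principal=60914-2484=58430; balance=1307593-58430=1249163
37. interest=⌊1249163·19/10000⌋=2373; principal=60914-2373=58541; balance=1249163-58541=1190622
38. interest=⌊1190622·19/10000⌋=2262; principal=60914-2262=58652; balance=1190622-58652=1131970
39. interest=⌊1131970·19/10000⌋=2150; principal=60914-2150=58764; balance=1131970-58764=1073206
40. interest=⌊1073206·19/10000⌋=2039; principal=60914-2039=58875; balance=1073206-58875=1014331
41. interest=⌊1014331·19/10000⌋=1927; principal=60914-1927=58987; balance=1014331-58987=955344
42. interest=⌊955344·19/10000⌋=1815; principal=60914-1815=59099; balance=955344-59099=896245
43. interest=⌊896245·19/10000⌋=1702; principal=60914-1702=59212; balance=896245-59212=837033
44. interest=⌊837033·19/10000⌋=1590; principal=60914-1590=59324; balance=837033-59324=777709
45. interest=⌊777709·19/10000⌋=1477; principal=60914-1477=59437; balance=777709-59437=718272
46. interest=⌊718272·19/10000⌋=1364; principal=60914-1364=59550; balance=718272-59550=658722
47. interest=⌊658722·19/10000⌋=1251; principal=60914-1251=59663; balance=658722-59663=599059
48. interest=⌊599059·19/10000⌋=1138; principal=60914-1138=59776; balance=599059-59776=539283
49. interest=⌊539283·19/10000⌋=1024; principal=60914-1024=59890; balance=539283-59890=479393
50. interest=⌊479393·19/10000⌋=910; principal=60914-910=60004; balance=479393-60004=419389
51. interest=⌊419389·19/10000⌋=796; principal=60914-796=60118; balance=419389-60118=359271
52. interest=⌊359271·19/10000⌋=682; principal=60914-682=60232; balance=359271-60232=299039
53. interest=⌊299039·19/10000⌋=568; principal=60914-568=60346; balance=299039-60346=238693
54. interest=⌊238693·19/10000⌋=453; principal=60914-453=60461; balance=238693-60461=178232
55. interest=⌊178232·19/10000⌋=338; principal=60914-338=60576; balance=178232-60576=117656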